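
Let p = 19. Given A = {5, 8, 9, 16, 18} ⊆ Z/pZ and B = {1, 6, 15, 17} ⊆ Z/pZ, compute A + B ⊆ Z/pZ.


Work in Z/19Z: reduce every sum a + b modulo 19.
Enumerate all 20 pairs:
a = 5: 5+1=6, 5+6=11, 5+15=1, 5+17=3
a = 8: 8+1=9, 8+6=14, 8+15=4, 8+17=6
a = 9: 9+1=10, 9+6=15, 9+15=5, 9+17=7
a = 16: 16+1=17, 16+6=3, 16+15=12, 16+17=14
a = 18: 18+1=0, 18+6=5, 18+15=14, 18+17=16
Distinct residues collected: {0, 1, 3, 4, 5, 6, 7, 9, 10, 11, 12, 14, 15, 16, 17}
|A + B| = 15 (out of 19 total residues).

A + B = {0, 1, 3, 4, 5, 6, 7, 9, 10, 11, 12, 14, 15, 16, 17}


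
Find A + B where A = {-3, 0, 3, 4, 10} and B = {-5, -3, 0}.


A + B = {a + b : a ∈ A, b ∈ B}.
Enumerate all |A|·|B| = 5·3 = 15 pairs (a, b) and collect distinct sums.
a = -3: -3+-5=-8, -3+-3=-6, -3+0=-3
a = 0: 0+-5=-5, 0+-3=-3, 0+0=0
a = 3: 3+-5=-2, 3+-3=0, 3+0=3
a = 4: 4+-5=-1, 4+-3=1, 4+0=4
a = 10: 10+-5=5, 10+-3=7, 10+0=10
Collecting distinct sums: A + B = {-8, -6, -5, -3, -2, -1, 0, 1, 3, 4, 5, 7, 10}
|A + B| = 13

A + B = {-8, -6, -5, -3, -2, -1, 0, 1, 3, 4, 5, 7, 10}


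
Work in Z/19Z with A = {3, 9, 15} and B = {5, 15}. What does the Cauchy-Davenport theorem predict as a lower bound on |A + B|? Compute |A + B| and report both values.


Cauchy-Davenport: |A + B| ≥ min(p, |A| + |B| - 1) for A, B nonempty in Z/pZ.
|A| = 3, |B| = 2, p = 19.
CD lower bound = min(19, 3 + 2 - 1) = min(19, 4) = 4.
Compute A + B mod 19 directly:
a = 3: 3+5=8, 3+15=18
a = 9: 9+5=14, 9+15=5
a = 15: 15+5=1, 15+15=11
A + B = {1, 5, 8, 11, 14, 18}, so |A + B| = 6.
Verify: 6 ≥ 4? Yes ✓.

CD lower bound = 4, actual |A + B| = 6.


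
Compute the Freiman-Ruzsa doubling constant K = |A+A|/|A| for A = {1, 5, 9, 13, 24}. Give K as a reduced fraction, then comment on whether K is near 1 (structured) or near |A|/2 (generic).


|A| = 5.
Compute A + A by enumerating all 25 pairs.
A + A = {2, 6, 10, 14, 18, 22, 25, 26, 29, 33, 37, 48}, so |A + A| = 12.
K = |A + A| / |A| = 12/5 (already in lowest terms) ≈ 2.4000.
Reference: AP of size 5 gives K = 9/5 ≈ 1.8000; a fully generic set of size 5 gives K ≈ 3.0000.

|A| = 5, |A + A| = 12, K = 12/5.


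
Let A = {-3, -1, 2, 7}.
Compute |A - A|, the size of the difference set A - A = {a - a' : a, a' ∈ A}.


A - A = {a - a' : a, a' ∈ A}; |A| = 4.
Bounds: 2|A|-1 ≤ |A - A| ≤ |A|² - |A| + 1, i.e. 7 ≤ |A - A| ≤ 13.
Note: 0 ∈ A - A always (from a - a). The set is symmetric: if d ∈ A - A then -d ∈ A - A.
Enumerate nonzero differences d = a - a' with a > a' (then include -d):
Positive differences: {2, 3, 5, 8, 10}
Full difference set: {0} ∪ (positive diffs) ∪ (negative diffs).
|A - A| = 1 + 2·5 = 11 (matches direct enumeration: 11).

|A - A| = 11


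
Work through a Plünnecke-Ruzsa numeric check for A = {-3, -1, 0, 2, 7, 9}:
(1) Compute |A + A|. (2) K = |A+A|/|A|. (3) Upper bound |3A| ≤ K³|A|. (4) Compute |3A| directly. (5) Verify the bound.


|A| = 6.
Step 1: Compute A + A by enumerating all 36 pairs.
A + A = {-6, -4, -3, -2, -1, 0, 1, 2, 4, 6, 7, 8, 9, 11, 14, 16, 18}, so |A + A| = 17.
Step 2: Doubling constant K = |A + A|/|A| = 17/6 = 17/6 ≈ 2.8333.
Step 3: Plünnecke-Ruzsa gives |3A| ≤ K³·|A| = (2.8333)³ · 6 ≈ 136.4722.
Step 4: Compute 3A = A + A + A directly by enumerating all triples (a,b,c) ∈ A³; |3A| = 31.
Step 5: Check 31 ≤ 136.4722? Yes ✓.

K = 17/6, Plünnecke-Ruzsa bound K³|A| ≈ 136.4722, |3A| = 31, inequality holds.


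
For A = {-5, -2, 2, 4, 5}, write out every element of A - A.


A - A = {a - a' : a, a' ∈ A}.
Compute a - a' for each ordered pair (a, a'):
a = -5: -5--5=0, -5--2=-3, -5-2=-7, -5-4=-9, -5-5=-10
a = -2: -2--5=3, -2--2=0, -2-2=-4, -2-4=-6, -2-5=-7
a = 2: 2--5=7, 2--2=4, 2-2=0, 2-4=-2, 2-5=-3
a = 4: 4--5=9, 4--2=6, 4-2=2, 4-4=0, 4-5=-1
a = 5: 5--5=10, 5--2=7, 5-2=3, 5-4=1, 5-5=0
Collecting distinct values (and noting 0 appears from a-a):
A - A = {-10, -9, -7, -6, -4, -3, -2, -1, 0, 1, 2, 3, 4, 6, 7, 9, 10}
|A - A| = 17

A - A = {-10, -9, -7, -6, -4, -3, -2, -1, 0, 1, 2, 3, 4, 6, 7, 9, 10}


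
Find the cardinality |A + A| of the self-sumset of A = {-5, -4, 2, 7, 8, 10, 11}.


A + A = {a + a' : a, a' ∈ A}; |A| = 7.
General bounds: 2|A| - 1 ≤ |A + A| ≤ |A|(|A|+1)/2, i.e. 13 ≤ |A + A| ≤ 28.
Lower bound 2|A|-1 is attained iff A is an arithmetic progression.
Enumerate sums a + a' for a ≤ a' (symmetric, so this suffices):
a = -5: -5+-5=-10, -5+-4=-9, -5+2=-3, -5+7=2, -5+8=3, -5+10=5, -5+11=6
a = -4: -4+-4=-8, -4+2=-2, -4+7=3, -4+8=4, -4+10=6, -4+11=7
a = 2: 2+2=4, 2+7=9, 2+8=10, 2+10=12, 2+11=13
a = 7: 7+7=14, 7+8=15, 7+10=17, 7+11=18
a = 8: 8+8=16, 8+10=18, 8+11=19
a = 10: 10+10=20, 10+11=21
a = 11: 11+11=22
Distinct sums: {-10, -9, -8, -3, -2, 2, 3, 4, 5, 6, 7, 9, 10, 12, 13, 14, 15, 16, 17, 18, 19, 20, 21, 22}
|A + A| = 24

|A + A| = 24


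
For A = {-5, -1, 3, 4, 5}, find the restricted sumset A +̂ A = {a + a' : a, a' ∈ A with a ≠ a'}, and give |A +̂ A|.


Restricted sumset: A +̂ A = {a + a' : a ∈ A, a' ∈ A, a ≠ a'}.
Equivalently, take A + A and drop any sum 2a that is achievable ONLY as a + a for a ∈ A (i.e. sums representable only with equal summands).
Enumerate pairs (a, a') with a < a' (symmetric, so each unordered pair gives one sum; this covers all a ≠ a'):
  -5 + -1 = -6
  -5 + 3 = -2
  -5 + 4 = -1
  -5 + 5 = 0
  -1 + 3 = 2
  -1 + 4 = 3
  -1 + 5 = 4
  3 + 4 = 7
  3 + 5 = 8
  4 + 5 = 9
Collected distinct sums: {-6, -2, -1, 0, 2, 3, 4, 7, 8, 9}
|A +̂ A| = 10
(Reference bound: |A +̂ A| ≥ 2|A| - 3 for |A| ≥ 2, with |A| = 5 giving ≥ 7.)

|A +̂ A| = 10


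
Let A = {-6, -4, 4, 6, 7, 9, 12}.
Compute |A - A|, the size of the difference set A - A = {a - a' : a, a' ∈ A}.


A - A = {a - a' : a, a' ∈ A}; |A| = 7.
Bounds: 2|A|-1 ≤ |A - A| ≤ |A|² - |A| + 1, i.e. 13 ≤ |A - A| ≤ 43.
Note: 0 ∈ A - A always (from a - a). The set is symmetric: if d ∈ A - A then -d ∈ A - A.
Enumerate nonzero differences d = a - a' with a > a' (then include -d):
Positive differences: {1, 2, 3, 5, 6, 8, 10, 11, 12, 13, 15, 16, 18}
Full difference set: {0} ∪ (positive diffs) ∪ (negative diffs).
|A - A| = 1 + 2·13 = 27 (matches direct enumeration: 27).

|A - A| = 27


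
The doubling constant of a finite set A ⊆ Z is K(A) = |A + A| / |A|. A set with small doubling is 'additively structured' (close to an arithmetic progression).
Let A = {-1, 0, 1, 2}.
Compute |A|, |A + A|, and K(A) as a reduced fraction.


|A| = 4.
Compute A + A by enumerating all 16 pairs.
A + A = {-2, -1, 0, 1, 2, 3, 4}, so |A + A| = 7.
K = |A + A| / |A| = 7/4 (already in lowest terms) ≈ 1.7500.
Reference: AP of size 4 gives K = 7/4 ≈ 1.7500; a fully generic set of size 4 gives K ≈ 2.5000.

|A| = 4, |A + A| = 7, K = 7/4.


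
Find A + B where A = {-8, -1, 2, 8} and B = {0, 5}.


A + B = {a + b : a ∈ A, b ∈ B}.
Enumerate all |A|·|B| = 4·2 = 8 pairs (a, b) and collect distinct sums.
a = -8: -8+0=-8, -8+5=-3
a = -1: -1+0=-1, -1+5=4
a = 2: 2+0=2, 2+5=7
a = 8: 8+0=8, 8+5=13
Collecting distinct sums: A + B = {-8, -3, -1, 2, 4, 7, 8, 13}
|A + B| = 8

A + B = {-8, -3, -1, 2, 4, 7, 8, 13}


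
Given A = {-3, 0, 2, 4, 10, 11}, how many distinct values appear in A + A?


A + A = {a + a' : a, a' ∈ A}; |A| = 6.
General bounds: 2|A| - 1 ≤ |A + A| ≤ |A|(|A|+1)/2, i.e. 11 ≤ |A + A| ≤ 21.
Lower bound 2|A|-1 is attained iff A is an arithmetic progression.
Enumerate sums a + a' for a ≤ a' (symmetric, so this suffices):
a = -3: -3+-3=-6, -3+0=-3, -3+2=-1, -3+4=1, -3+10=7, -3+11=8
a = 0: 0+0=0, 0+2=2, 0+4=4, 0+10=10, 0+11=11
a = 2: 2+2=4, 2+4=6, 2+10=12, 2+11=13
a = 4: 4+4=8, 4+10=14, 4+11=15
a = 10: 10+10=20, 10+11=21
a = 11: 11+11=22
Distinct sums: {-6, -3, -1, 0, 1, 2, 4, 6, 7, 8, 10, 11, 12, 13, 14, 15, 20, 21, 22}
|A + A| = 19

|A + A| = 19


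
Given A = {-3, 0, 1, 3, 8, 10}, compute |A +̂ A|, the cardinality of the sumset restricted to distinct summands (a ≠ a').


Restricted sumset: A +̂ A = {a + a' : a ∈ A, a' ∈ A, a ≠ a'}.
Equivalently, take A + A and drop any sum 2a that is achievable ONLY as a + a for a ∈ A (i.e. sums representable only with equal summands).
Enumerate pairs (a, a') with a < a' (symmetric, so each unordered pair gives one sum; this covers all a ≠ a'):
  -3 + 0 = -3
  -3 + 1 = -2
  -3 + 3 = 0
  -3 + 8 = 5
  -3 + 10 = 7
  0 + 1 = 1
  0 + 3 = 3
  0 + 8 = 8
  0 + 10 = 10
  1 + 3 = 4
  1 + 8 = 9
  1 + 10 = 11
  3 + 8 = 11
  3 + 10 = 13
  8 + 10 = 18
Collected distinct sums: {-3, -2, 0, 1, 3, 4, 5, 7, 8, 9, 10, 11, 13, 18}
|A +̂ A| = 14
(Reference bound: |A +̂ A| ≥ 2|A| - 3 for |A| ≥ 2, with |A| = 6 giving ≥ 9.)

|A +̂ A| = 14


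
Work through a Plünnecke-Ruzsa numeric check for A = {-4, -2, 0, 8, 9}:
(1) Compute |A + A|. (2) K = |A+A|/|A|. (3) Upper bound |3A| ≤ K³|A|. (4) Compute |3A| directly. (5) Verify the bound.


|A| = 5.
Step 1: Compute A + A by enumerating all 25 pairs.
A + A = {-8, -6, -4, -2, 0, 4, 5, 6, 7, 8, 9, 16, 17, 18}, so |A + A| = 14.
Step 2: Doubling constant K = |A + A|/|A| = 14/5 = 14/5 ≈ 2.8000.
Step 3: Plünnecke-Ruzsa gives |3A| ≤ K³·|A| = (2.8000)³ · 5 ≈ 109.7600.
Step 4: Compute 3A = A + A + A directly by enumerating all triples (a,b,c) ∈ A³; |3A| = 27.
Step 5: Check 27 ≤ 109.7600? Yes ✓.

K = 14/5, Plünnecke-Ruzsa bound K³|A| ≈ 109.7600, |3A| = 27, inequality holds.


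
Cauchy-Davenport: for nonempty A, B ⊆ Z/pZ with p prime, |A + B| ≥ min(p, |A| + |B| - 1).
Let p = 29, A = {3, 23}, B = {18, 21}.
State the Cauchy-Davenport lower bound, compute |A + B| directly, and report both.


Cauchy-Davenport: |A + B| ≥ min(p, |A| + |B| - 1) for A, B nonempty in Z/pZ.
|A| = 2, |B| = 2, p = 29.
CD lower bound = min(29, 2 + 2 - 1) = min(29, 3) = 3.
Compute A + B mod 29 directly:
a = 3: 3+18=21, 3+21=24
a = 23: 23+18=12, 23+21=15
A + B = {12, 15, 21, 24}, so |A + B| = 4.
Verify: 4 ≥ 3? Yes ✓.

CD lower bound = 3, actual |A + B| = 4.


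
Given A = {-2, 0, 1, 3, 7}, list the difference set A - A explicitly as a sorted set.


A - A = {a - a' : a, a' ∈ A}.
Compute a - a' for each ordered pair (a, a'):
a = -2: -2--2=0, -2-0=-2, -2-1=-3, -2-3=-5, -2-7=-9
a = 0: 0--2=2, 0-0=0, 0-1=-1, 0-3=-3, 0-7=-7
a = 1: 1--2=3, 1-0=1, 1-1=0, 1-3=-2, 1-7=-6
a = 3: 3--2=5, 3-0=3, 3-1=2, 3-3=0, 3-7=-4
a = 7: 7--2=9, 7-0=7, 7-1=6, 7-3=4, 7-7=0
Collecting distinct values (and noting 0 appears from a-a):
A - A = {-9, -7, -6, -5, -4, -3, -2, -1, 0, 1, 2, 3, 4, 5, 6, 7, 9}
|A - A| = 17

A - A = {-9, -7, -6, -5, -4, -3, -2, -1, 0, 1, 2, 3, 4, 5, 6, 7, 9}


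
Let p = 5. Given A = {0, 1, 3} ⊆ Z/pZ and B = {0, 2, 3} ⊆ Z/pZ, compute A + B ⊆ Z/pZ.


Work in Z/5Z: reduce every sum a + b modulo 5.
Enumerate all 9 pairs:
a = 0: 0+0=0, 0+2=2, 0+3=3
a = 1: 1+0=1, 1+2=3, 1+3=4
a = 3: 3+0=3, 3+2=0, 3+3=1
Distinct residues collected: {0, 1, 2, 3, 4}
|A + B| = 5 (out of 5 total residues).

A + B = {0, 1, 2, 3, 4}


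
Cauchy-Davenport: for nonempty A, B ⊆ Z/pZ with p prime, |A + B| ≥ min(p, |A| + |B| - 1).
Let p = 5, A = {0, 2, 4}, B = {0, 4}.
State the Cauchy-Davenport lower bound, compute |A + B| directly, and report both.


Cauchy-Davenport: |A + B| ≥ min(p, |A| + |B| - 1) for A, B nonempty in Z/pZ.
|A| = 3, |B| = 2, p = 5.
CD lower bound = min(5, 3 + 2 - 1) = min(5, 4) = 4.
Compute A + B mod 5 directly:
a = 0: 0+0=0, 0+4=4
a = 2: 2+0=2, 2+4=1
a = 4: 4+0=4, 4+4=3
A + B = {0, 1, 2, 3, 4}, so |A + B| = 5.
Verify: 5 ≥ 4? Yes ✓.

CD lower bound = 4, actual |A + B| = 5.


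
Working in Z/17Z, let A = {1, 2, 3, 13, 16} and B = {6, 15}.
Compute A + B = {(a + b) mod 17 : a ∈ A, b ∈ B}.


Work in Z/17Z: reduce every sum a + b modulo 17.
Enumerate all 10 pairs:
a = 1: 1+6=7, 1+15=16
a = 2: 2+6=8, 2+15=0
a = 3: 3+6=9, 3+15=1
a = 13: 13+6=2, 13+15=11
a = 16: 16+6=5, 16+15=14
Distinct residues collected: {0, 1, 2, 5, 7, 8, 9, 11, 14, 16}
|A + B| = 10 (out of 17 total residues).

A + B = {0, 1, 2, 5, 7, 8, 9, 11, 14, 16}


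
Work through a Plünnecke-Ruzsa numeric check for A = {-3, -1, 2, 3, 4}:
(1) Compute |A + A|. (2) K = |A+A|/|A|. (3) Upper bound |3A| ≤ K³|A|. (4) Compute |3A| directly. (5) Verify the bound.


|A| = 5.
Step 1: Compute A + A by enumerating all 25 pairs.
A + A = {-6, -4, -2, -1, 0, 1, 2, 3, 4, 5, 6, 7, 8}, so |A + A| = 13.
Step 2: Doubling constant K = |A + A|/|A| = 13/5 = 13/5 ≈ 2.6000.
Step 3: Plünnecke-Ruzsa gives |3A| ≤ K³·|A| = (2.6000)³ · 5 ≈ 87.8800.
Step 4: Compute 3A = A + A + A directly by enumerating all triples (a,b,c) ∈ A³; |3A| = 20.
Step 5: Check 20 ≤ 87.8800? Yes ✓.

K = 13/5, Plünnecke-Ruzsa bound K³|A| ≈ 87.8800, |3A| = 20, inequality holds.


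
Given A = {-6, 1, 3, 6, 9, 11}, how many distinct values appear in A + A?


A + A = {a + a' : a, a' ∈ A}; |A| = 6.
General bounds: 2|A| - 1 ≤ |A + A| ≤ |A|(|A|+1)/2, i.e. 11 ≤ |A + A| ≤ 21.
Lower bound 2|A|-1 is attained iff A is an arithmetic progression.
Enumerate sums a + a' for a ≤ a' (symmetric, so this suffices):
a = -6: -6+-6=-12, -6+1=-5, -6+3=-3, -6+6=0, -6+9=3, -6+11=5
a = 1: 1+1=2, 1+3=4, 1+6=7, 1+9=10, 1+11=12
a = 3: 3+3=6, 3+6=9, 3+9=12, 3+11=14
a = 6: 6+6=12, 6+9=15, 6+11=17
a = 9: 9+9=18, 9+11=20
a = 11: 11+11=22
Distinct sums: {-12, -5, -3, 0, 2, 3, 4, 5, 6, 7, 9, 10, 12, 14, 15, 17, 18, 20, 22}
|A + A| = 19

|A + A| = 19


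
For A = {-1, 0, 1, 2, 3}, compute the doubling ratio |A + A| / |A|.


|A| = 5.
Compute A + A by enumerating all 25 pairs.
A + A = {-2, -1, 0, 1, 2, 3, 4, 5, 6}, so |A + A| = 9.
K = |A + A| / |A| = 9/5 (already in lowest terms) ≈ 1.8000.
Reference: AP of size 5 gives K = 9/5 ≈ 1.8000; a fully generic set of size 5 gives K ≈ 3.0000.

|A| = 5, |A + A| = 9, K = 9/5.


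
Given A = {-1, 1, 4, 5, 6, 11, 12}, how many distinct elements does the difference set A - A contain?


A - A = {a - a' : a, a' ∈ A}; |A| = 7.
Bounds: 2|A|-1 ≤ |A - A| ≤ |A|² - |A| + 1, i.e. 13 ≤ |A - A| ≤ 43.
Note: 0 ∈ A - A always (from a - a). The set is symmetric: if d ∈ A - A then -d ∈ A - A.
Enumerate nonzero differences d = a - a' with a > a' (then include -d):
Positive differences: {1, 2, 3, 4, 5, 6, 7, 8, 10, 11, 12, 13}
Full difference set: {0} ∪ (positive diffs) ∪ (negative diffs).
|A - A| = 1 + 2·12 = 25 (matches direct enumeration: 25).

|A - A| = 25


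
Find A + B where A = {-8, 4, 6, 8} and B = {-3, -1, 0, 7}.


A + B = {a + b : a ∈ A, b ∈ B}.
Enumerate all |A|·|B| = 4·4 = 16 pairs (a, b) and collect distinct sums.
a = -8: -8+-3=-11, -8+-1=-9, -8+0=-8, -8+7=-1
a = 4: 4+-3=1, 4+-1=3, 4+0=4, 4+7=11
a = 6: 6+-3=3, 6+-1=5, 6+0=6, 6+7=13
a = 8: 8+-3=5, 8+-1=7, 8+0=8, 8+7=15
Collecting distinct sums: A + B = {-11, -9, -8, -1, 1, 3, 4, 5, 6, 7, 8, 11, 13, 15}
|A + B| = 14

A + B = {-11, -9, -8, -1, 1, 3, 4, 5, 6, 7, 8, 11, 13, 15}


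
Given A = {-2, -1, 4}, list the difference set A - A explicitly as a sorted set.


A - A = {a - a' : a, a' ∈ A}.
Compute a - a' for each ordered pair (a, a'):
a = -2: -2--2=0, -2--1=-1, -2-4=-6
a = -1: -1--2=1, -1--1=0, -1-4=-5
a = 4: 4--2=6, 4--1=5, 4-4=0
Collecting distinct values (and noting 0 appears from a-a):
A - A = {-6, -5, -1, 0, 1, 5, 6}
|A - A| = 7

A - A = {-6, -5, -1, 0, 1, 5, 6}


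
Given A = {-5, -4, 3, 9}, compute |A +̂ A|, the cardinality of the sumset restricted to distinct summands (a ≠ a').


Restricted sumset: A +̂ A = {a + a' : a ∈ A, a' ∈ A, a ≠ a'}.
Equivalently, take A + A and drop any sum 2a that is achievable ONLY as a + a for a ∈ A (i.e. sums representable only with equal summands).
Enumerate pairs (a, a') with a < a' (symmetric, so each unordered pair gives one sum; this covers all a ≠ a'):
  -5 + -4 = -9
  -5 + 3 = -2
  -5 + 9 = 4
  -4 + 3 = -1
  -4 + 9 = 5
  3 + 9 = 12
Collected distinct sums: {-9, -2, -1, 4, 5, 12}
|A +̂ A| = 6
(Reference bound: |A +̂ A| ≥ 2|A| - 3 for |A| ≥ 2, with |A| = 4 giving ≥ 5.)

|A +̂ A| = 6


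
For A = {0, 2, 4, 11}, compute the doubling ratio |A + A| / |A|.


|A| = 4.
Compute A + A by enumerating all 16 pairs.
A + A = {0, 2, 4, 6, 8, 11, 13, 15, 22}, so |A + A| = 9.
K = |A + A| / |A| = 9/4 (already in lowest terms) ≈ 2.2500.
Reference: AP of size 4 gives K = 7/4 ≈ 1.7500; a fully generic set of size 4 gives K ≈ 2.5000.

|A| = 4, |A + A| = 9, K = 9/4.


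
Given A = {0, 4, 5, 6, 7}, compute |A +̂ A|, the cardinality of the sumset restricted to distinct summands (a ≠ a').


Restricted sumset: A +̂ A = {a + a' : a ∈ A, a' ∈ A, a ≠ a'}.
Equivalently, take A + A and drop any sum 2a that is achievable ONLY as a + a for a ∈ A (i.e. sums representable only with equal summands).
Enumerate pairs (a, a') with a < a' (symmetric, so each unordered pair gives one sum; this covers all a ≠ a'):
  0 + 4 = 4
  0 + 5 = 5
  0 + 6 = 6
  0 + 7 = 7
  4 + 5 = 9
  4 + 6 = 10
  4 + 7 = 11
  5 + 6 = 11
  5 + 7 = 12
  6 + 7 = 13
Collected distinct sums: {4, 5, 6, 7, 9, 10, 11, 12, 13}
|A +̂ A| = 9
(Reference bound: |A +̂ A| ≥ 2|A| - 3 for |A| ≥ 2, with |A| = 5 giving ≥ 7.)

|A +̂ A| = 9


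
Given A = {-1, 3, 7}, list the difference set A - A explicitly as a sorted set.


A - A = {a - a' : a, a' ∈ A}.
Compute a - a' for each ordered pair (a, a'):
a = -1: -1--1=0, -1-3=-4, -1-7=-8
a = 3: 3--1=4, 3-3=0, 3-7=-4
a = 7: 7--1=8, 7-3=4, 7-7=0
Collecting distinct values (and noting 0 appears from a-a):
A - A = {-8, -4, 0, 4, 8}
|A - A| = 5

A - A = {-8, -4, 0, 4, 8}


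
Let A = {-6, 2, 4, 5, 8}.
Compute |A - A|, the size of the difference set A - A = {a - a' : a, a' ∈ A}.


A - A = {a - a' : a, a' ∈ A}; |A| = 5.
Bounds: 2|A|-1 ≤ |A - A| ≤ |A|² - |A| + 1, i.e. 9 ≤ |A - A| ≤ 21.
Note: 0 ∈ A - A always (from a - a). The set is symmetric: if d ∈ A - A then -d ∈ A - A.
Enumerate nonzero differences d = a - a' with a > a' (then include -d):
Positive differences: {1, 2, 3, 4, 6, 8, 10, 11, 14}
Full difference set: {0} ∪ (positive diffs) ∪ (negative diffs).
|A - A| = 1 + 2·9 = 19 (matches direct enumeration: 19).

|A - A| = 19


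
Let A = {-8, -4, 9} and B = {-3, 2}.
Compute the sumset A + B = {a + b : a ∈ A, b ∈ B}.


A + B = {a + b : a ∈ A, b ∈ B}.
Enumerate all |A|·|B| = 3·2 = 6 pairs (a, b) and collect distinct sums.
a = -8: -8+-3=-11, -8+2=-6
a = -4: -4+-3=-7, -4+2=-2
a = 9: 9+-3=6, 9+2=11
Collecting distinct sums: A + B = {-11, -7, -6, -2, 6, 11}
|A + B| = 6

A + B = {-11, -7, -6, -2, 6, 11}


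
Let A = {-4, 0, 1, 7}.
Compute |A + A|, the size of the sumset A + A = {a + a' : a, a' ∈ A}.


A + A = {a + a' : a, a' ∈ A}; |A| = 4.
General bounds: 2|A| - 1 ≤ |A + A| ≤ |A|(|A|+1)/2, i.e. 7 ≤ |A + A| ≤ 10.
Lower bound 2|A|-1 is attained iff A is an arithmetic progression.
Enumerate sums a + a' for a ≤ a' (symmetric, so this suffices):
a = -4: -4+-4=-8, -4+0=-4, -4+1=-3, -4+7=3
a = 0: 0+0=0, 0+1=1, 0+7=7
a = 1: 1+1=2, 1+7=8
a = 7: 7+7=14
Distinct sums: {-8, -4, -3, 0, 1, 2, 3, 7, 8, 14}
|A + A| = 10

|A + A| = 10


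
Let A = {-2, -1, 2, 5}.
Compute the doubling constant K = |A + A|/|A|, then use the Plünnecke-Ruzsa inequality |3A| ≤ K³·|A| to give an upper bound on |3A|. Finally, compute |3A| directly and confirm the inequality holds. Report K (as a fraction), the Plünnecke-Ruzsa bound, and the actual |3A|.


|A| = 4.
Step 1: Compute A + A by enumerating all 16 pairs.
A + A = {-4, -3, -2, 0, 1, 3, 4, 7, 10}, so |A + A| = 9.
Step 2: Doubling constant K = |A + A|/|A| = 9/4 = 9/4 ≈ 2.2500.
Step 3: Plünnecke-Ruzsa gives |3A| ≤ K³·|A| = (2.2500)³ · 4 ≈ 45.5625.
Step 4: Compute 3A = A + A + A directly by enumerating all triples (a,b,c) ∈ A³; |3A| = 16.
Step 5: Check 16 ≤ 45.5625? Yes ✓.

K = 9/4, Plünnecke-Ruzsa bound K³|A| ≈ 45.5625, |3A| = 16, inequality holds.


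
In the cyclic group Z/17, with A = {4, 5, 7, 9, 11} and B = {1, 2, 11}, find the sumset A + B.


Work in Z/17Z: reduce every sum a + b modulo 17.
Enumerate all 15 pairs:
a = 4: 4+1=5, 4+2=6, 4+11=15
a = 5: 5+1=6, 5+2=7, 5+11=16
a = 7: 7+1=8, 7+2=9, 7+11=1
a = 9: 9+1=10, 9+2=11, 9+11=3
a = 11: 11+1=12, 11+2=13, 11+11=5
Distinct residues collected: {1, 3, 5, 6, 7, 8, 9, 10, 11, 12, 13, 15, 16}
|A + B| = 13 (out of 17 total residues).

A + B = {1, 3, 5, 6, 7, 8, 9, 10, 11, 12, 13, 15, 16}


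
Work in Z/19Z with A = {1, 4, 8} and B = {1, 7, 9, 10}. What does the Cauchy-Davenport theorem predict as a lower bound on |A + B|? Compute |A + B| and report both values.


Cauchy-Davenport: |A + B| ≥ min(p, |A| + |B| - 1) for A, B nonempty in Z/pZ.
|A| = 3, |B| = 4, p = 19.
CD lower bound = min(19, 3 + 4 - 1) = min(19, 6) = 6.
Compute A + B mod 19 directly:
a = 1: 1+1=2, 1+7=8, 1+9=10, 1+10=11
a = 4: 4+1=5, 4+7=11, 4+9=13, 4+10=14
a = 8: 8+1=9, 8+7=15, 8+9=17, 8+10=18
A + B = {2, 5, 8, 9, 10, 11, 13, 14, 15, 17, 18}, so |A + B| = 11.
Verify: 11 ≥ 6? Yes ✓.

CD lower bound = 6, actual |A + B| = 11.


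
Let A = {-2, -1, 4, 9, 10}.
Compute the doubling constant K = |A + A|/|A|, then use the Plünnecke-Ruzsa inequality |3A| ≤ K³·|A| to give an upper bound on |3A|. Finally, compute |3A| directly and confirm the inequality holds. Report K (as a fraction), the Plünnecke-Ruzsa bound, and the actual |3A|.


|A| = 5.
Step 1: Compute A + A by enumerating all 25 pairs.
A + A = {-4, -3, -2, 2, 3, 7, 8, 9, 13, 14, 18, 19, 20}, so |A + A| = 13.
Step 2: Doubling constant K = |A + A|/|A| = 13/5 = 13/5 ≈ 2.6000.
Step 3: Plünnecke-Ruzsa gives |3A| ≤ K³·|A| = (2.6000)³ · 5 ≈ 87.8800.
Step 4: Compute 3A = A + A + A directly by enumerating all triples (a,b,c) ∈ A³; |3A| = 25.
Step 5: Check 25 ≤ 87.8800? Yes ✓.

K = 13/5, Plünnecke-Ruzsa bound K³|A| ≈ 87.8800, |3A| = 25, inequality holds.


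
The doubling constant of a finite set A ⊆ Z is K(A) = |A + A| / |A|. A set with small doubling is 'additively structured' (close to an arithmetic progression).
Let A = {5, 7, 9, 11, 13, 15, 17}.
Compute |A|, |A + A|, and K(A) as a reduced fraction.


|A| = 7.
Compute A + A by enumerating all 49 pairs.
A + A = {10, 12, 14, 16, 18, 20, 22, 24, 26, 28, 30, 32, 34}, so |A + A| = 13.
K = |A + A| / |A| = 13/7 (already in lowest terms) ≈ 1.8571.
Reference: AP of size 7 gives K = 13/7 ≈ 1.8571; a fully generic set of size 7 gives K ≈ 4.0000.

|A| = 7, |A + A| = 13, K = 13/7.


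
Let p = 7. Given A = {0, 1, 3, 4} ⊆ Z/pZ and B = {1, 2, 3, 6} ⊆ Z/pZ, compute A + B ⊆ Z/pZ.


Work in Z/7Z: reduce every sum a + b modulo 7.
Enumerate all 16 pairs:
a = 0: 0+1=1, 0+2=2, 0+3=3, 0+6=6
a = 1: 1+1=2, 1+2=3, 1+3=4, 1+6=0
a = 3: 3+1=4, 3+2=5, 3+3=6, 3+6=2
a = 4: 4+1=5, 4+2=6, 4+3=0, 4+6=3
Distinct residues collected: {0, 1, 2, 3, 4, 5, 6}
|A + B| = 7 (out of 7 total residues).

A + B = {0, 1, 2, 3, 4, 5, 6}


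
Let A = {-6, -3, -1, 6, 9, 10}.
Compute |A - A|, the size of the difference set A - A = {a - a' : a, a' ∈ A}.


A - A = {a - a' : a, a' ∈ A}; |A| = 6.
Bounds: 2|A|-1 ≤ |A - A| ≤ |A|² - |A| + 1, i.e. 11 ≤ |A - A| ≤ 31.
Note: 0 ∈ A - A always (from a - a). The set is symmetric: if d ∈ A - A then -d ∈ A - A.
Enumerate nonzero differences d = a - a' with a > a' (then include -d):
Positive differences: {1, 2, 3, 4, 5, 7, 9, 10, 11, 12, 13, 15, 16}
Full difference set: {0} ∪ (positive diffs) ∪ (negative diffs).
|A - A| = 1 + 2·13 = 27 (matches direct enumeration: 27).

|A - A| = 27


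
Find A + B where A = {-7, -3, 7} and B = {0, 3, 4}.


A + B = {a + b : a ∈ A, b ∈ B}.
Enumerate all |A|·|B| = 3·3 = 9 pairs (a, b) and collect distinct sums.
a = -7: -7+0=-7, -7+3=-4, -7+4=-3
a = -3: -3+0=-3, -3+3=0, -3+4=1
a = 7: 7+0=7, 7+3=10, 7+4=11
Collecting distinct sums: A + B = {-7, -4, -3, 0, 1, 7, 10, 11}
|A + B| = 8

A + B = {-7, -4, -3, 0, 1, 7, 10, 11}


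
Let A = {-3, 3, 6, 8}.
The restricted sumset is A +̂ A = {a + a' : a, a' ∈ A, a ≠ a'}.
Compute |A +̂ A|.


Restricted sumset: A +̂ A = {a + a' : a ∈ A, a' ∈ A, a ≠ a'}.
Equivalently, take A + A and drop any sum 2a that is achievable ONLY as a + a for a ∈ A (i.e. sums representable only with equal summands).
Enumerate pairs (a, a') with a < a' (symmetric, so each unordered pair gives one sum; this covers all a ≠ a'):
  -3 + 3 = 0
  -3 + 6 = 3
  -3 + 8 = 5
  3 + 6 = 9
  3 + 8 = 11
  6 + 8 = 14
Collected distinct sums: {0, 3, 5, 9, 11, 14}
|A +̂ A| = 6
(Reference bound: |A +̂ A| ≥ 2|A| - 3 for |A| ≥ 2, with |A| = 4 giving ≥ 5.)

|A +̂ A| = 6


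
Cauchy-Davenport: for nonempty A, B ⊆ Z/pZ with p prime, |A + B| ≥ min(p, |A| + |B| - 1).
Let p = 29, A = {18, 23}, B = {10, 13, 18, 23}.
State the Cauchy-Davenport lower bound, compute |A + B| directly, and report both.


Cauchy-Davenport: |A + B| ≥ min(p, |A| + |B| - 1) for A, B nonempty in Z/pZ.
|A| = 2, |B| = 4, p = 29.
CD lower bound = min(29, 2 + 4 - 1) = min(29, 5) = 5.
Compute A + B mod 29 directly:
a = 18: 18+10=28, 18+13=2, 18+18=7, 18+23=12
a = 23: 23+10=4, 23+13=7, 23+18=12, 23+23=17
A + B = {2, 4, 7, 12, 17, 28}, so |A + B| = 6.
Verify: 6 ≥ 5? Yes ✓.

CD lower bound = 5, actual |A + B| = 6.


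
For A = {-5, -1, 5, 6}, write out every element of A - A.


A - A = {a - a' : a, a' ∈ A}.
Compute a - a' for each ordered pair (a, a'):
a = -5: -5--5=0, -5--1=-4, -5-5=-10, -5-6=-11
a = -1: -1--5=4, -1--1=0, -1-5=-6, -1-6=-7
a = 5: 5--5=10, 5--1=6, 5-5=0, 5-6=-1
a = 6: 6--5=11, 6--1=7, 6-5=1, 6-6=0
Collecting distinct values (and noting 0 appears from a-a):
A - A = {-11, -10, -7, -6, -4, -1, 0, 1, 4, 6, 7, 10, 11}
|A - A| = 13

A - A = {-11, -10, -7, -6, -4, -1, 0, 1, 4, 6, 7, 10, 11}


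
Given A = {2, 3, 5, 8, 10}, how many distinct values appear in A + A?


A + A = {a + a' : a, a' ∈ A}; |A| = 5.
General bounds: 2|A| - 1 ≤ |A + A| ≤ |A|(|A|+1)/2, i.e. 9 ≤ |A + A| ≤ 15.
Lower bound 2|A|-1 is attained iff A is an arithmetic progression.
Enumerate sums a + a' for a ≤ a' (symmetric, so this suffices):
a = 2: 2+2=4, 2+3=5, 2+5=7, 2+8=10, 2+10=12
a = 3: 3+3=6, 3+5=8, 3+8=11, 3+10=13
a = 5: 5+5=10, 5+8=13, 5+10=15
a = 8: 8+8=16, 8+10=18
a = 10: 10+10=20
Distinct sums: {4, 5, 6, 7, 8, 10, 11, 12, 13, 15, 16, 18, 20}
|A + A| = 13

|A + A| = 13


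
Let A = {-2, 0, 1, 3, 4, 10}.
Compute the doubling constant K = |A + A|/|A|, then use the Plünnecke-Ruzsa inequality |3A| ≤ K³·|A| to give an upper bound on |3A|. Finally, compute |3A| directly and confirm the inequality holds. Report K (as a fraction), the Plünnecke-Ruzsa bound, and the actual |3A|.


|A| = 6.
Step 1: Compute A + A by enumerating all 36 pairs.
A + A = {-4, -2, -1, 0, 1, 2, 3, 4, 5, 6, 7, 8, 10, 11, 13, 14, 20}, so |A + A| = 17.
Step 2: Doubling constant K = |A + A|/|A| = 17/6 = 17/6 ≈ 2.8333.
Step 3: Plünnecke-Ruzsa gives |3A| ≤ K³·|A| = (2.8333)³ · 6 ≈ 136.4722.
Step 4: Compute 3A = A + A + A directly by enumerating all triples (a,b,c) ∈ A³; |3A| = 29.
Step 5: Check 29 ≤ 136.4722? Yes ✓.

K = 17/6, Plünnecke-Ruzsa bound K³|A| ≈ 136.4722, |3A| = 29, inequality holds.


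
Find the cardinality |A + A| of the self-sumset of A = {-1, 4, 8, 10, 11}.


A + A = {a + a' : a, a' ∈ A}; |A| = 5.
General bounds: 2|A| - 1 ≤ |A + A| ≤ |A|(|A|+1)/2, i.e. 9 ≤ |A + A| ≤ 15.
Lower bound 2|A|-1 is attained iff A is an arithmetic progression.
Enumerate sums a + a' for a ≤ a' (symmetric, so this suffices):
a = -1: -1+-1=-2, -1+4=3, -1+8=7, -1+10=9, -1+11=10
a = 4: 4+4=8, 4+8=12, 4+10=14, 4+11=15
a = 8: 8+8=16, 8+10=18, 8+11=19
a = 10: 10+10=20, 10+11=21
a = 11: 11+11=22
Distinct sums: {-2, 3, 7, 8, 9, 10, 12, 14, 15, 16, 18, 19, 20, 21, 22}
|A + A| = 15

|A + A| = 15


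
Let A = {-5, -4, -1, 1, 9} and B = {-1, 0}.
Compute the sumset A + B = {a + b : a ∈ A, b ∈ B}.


A + B = {a + b : a ∈ A, b ∈ B}.
Enumerate all |A|·|B| = 5·2 = 10 pairs (a, b) and collect distinct sums.
a = -5: -5+-1=-6, -5+0=-5
a = -4: -4+-1=-5, -4+0=-4
a = -1: -1+-1=-2, -1+0=-1
a = 1: 1+-1=0, 1+0=1
a = 9: 9+-1=8, 9+0=9
Collecting distinct sums: A + B = {-6, -5, -4, -2, -1, 0, 1, 8, 9}
|A + B| = 9

A + B = {-6, -5, -4, -2, -1, 0, 1, 8, 9}


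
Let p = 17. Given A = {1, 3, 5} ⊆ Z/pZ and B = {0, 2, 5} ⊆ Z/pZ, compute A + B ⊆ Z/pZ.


Work in Z/17Z: reduce every sum a + b modulo 17.
Enumerate all 9 pairs:
a = 1: 1+0=1, 1+2=3, 1+5=6
a = 3: 3+0=3, 3+2=5, 3+5=8
a = 5: 5+0=5, 5+2=7, 5+5=10
Distinct residues collected: {1, 3, 5, 6, 7, 8, 10}
|A + B| = 7 (out of 17 total residues).

A + B = {1, 3, 5, 6, 7, 8, 10}


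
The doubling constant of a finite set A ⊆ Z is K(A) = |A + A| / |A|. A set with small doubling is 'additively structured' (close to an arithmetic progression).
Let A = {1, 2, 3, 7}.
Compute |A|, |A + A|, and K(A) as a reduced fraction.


|A| = 4.
Compute A + A by enumerating all 16 pairs.
A + A = {2, 3, 4, 5, 6, 8, 9, 10, 14}, so |A + A| = 9.
K = |A + A| / |A| = 9/4 (already in lowest terms) ≈ 2.2500.
Reference: AP of size 4 gives K = 7/4 ≈ 1.7500; a fully generic set of size 4 gives K ≈ 2.5000.

|A| = 4, |A + A| = 9, K = 9/4.


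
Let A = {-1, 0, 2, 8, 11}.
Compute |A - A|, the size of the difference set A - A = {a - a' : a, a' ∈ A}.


A - A = {a - a' : a, a' ∈ A}; |A| = 5.
Bounds: 2|A|-1 ≤ |A - A| ≤ |A|² - |A| + 1, i.e. 9 ≤ |A - A| ≤ 21.
Note: 0 ∈ A - A always (from a - a). The set is symmetric: if d ∈ A - A then -d ∈ A - A.
Enumerate nonzero differences d = a - a' with a > a' (then include -d):
Positive differences: {1, 2, 3, 6, 8, 9, 11, 12}
Full difference set: {0} ∪ (positive diffs) ∪ (negative diffs).
|A - A| = 1 + 2·8 = 17 (matches direct enumeration: 17).

|A - A| = 17


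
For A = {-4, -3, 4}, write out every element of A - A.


A - A = {a - a' : a, a' ∈ A}.
Compute a - a' for each ordered pair (a, a'):
a = -4: -4--4=0, -4--3=-1, -4-4=-8
a = -3: -3--4=1, -3--3=0, -3-4=-7
a = 4: 4--4=8, 4--3=7, 4-4=0
Collecting distinct values (and noting 0 appears from a-a):
A - A = {-8, -7, -1, 0, 1, 7, 8}
|A - A| = 7

A - A = {-8, -7, -1, 0, 1, 7, 8}


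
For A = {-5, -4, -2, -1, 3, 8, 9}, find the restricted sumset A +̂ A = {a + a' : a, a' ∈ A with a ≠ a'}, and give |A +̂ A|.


Restricted sumset: A +̂ A = {a + a' : a ∈ A, a' ∈ A, a ≠ a'}.
Equivalently, take A + A and drop any sum 2a that is achievable ONLY as a + a for a ∈ A (i.e. sums representable only with equal summands).
Enumerate pairs (a, a') with a < a' (symmetric, so each unordered pair gives one sum; this covers all a ≠ a'):
  -5 + -4 = -9
  -5 + -2 = -7
  -5 + -1 = -6
  -5 + 3 = -2
  -5 + 8 = 3
  -5 + 9 = 4
  -4 + -2 = -6
  -4 + -1 = -5
  -4 + 3 = -1
  -4 + 8 = 4
  -4 + 9 = 5
  -2 + -1 = -3
  -2 + 3 = 1
  -2 + 8 = 6
  -2 + 9 = 7
  -1 + 3 = 2
  -1 + 8 = 7
  -1 + 9 = 8
  3 + 8 = 11
  3 + 9 = 12
  8 + 9 = 17
Collected distinct sums: {-9, -7, -6, -5, -3, -2, -1, 1, 2, 3, 4, 5, 6, 7, 8, 11, 12, 17}
|A +̂ A| = 18
(Reference bound: |A +̂ A| ≥ 2|A| - 3 for |A| ≥ 2, with |A| = 7 giving ≥ 11.)

|A +̂ A| = 18


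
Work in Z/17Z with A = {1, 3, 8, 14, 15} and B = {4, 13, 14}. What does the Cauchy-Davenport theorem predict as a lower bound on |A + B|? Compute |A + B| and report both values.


Cauchy-Davenport: |A + B| ≥ min(p, |A| + |B| - 1) for A, B nonempty in Z/pZ.
|A| = 5, |B| = 3, p = 17.
CD lower bound = min(17, 5 + 3 - 1) = min(17, 7) = 7.
Compute A + B mod 17 directly:
a = 1: 1+4=5, 1+13=14, 1+14=15
a = 3: 3+4=7, 3+13=16, 3+14=0
a = 8: 8+4=12, 8+13=4, 8+14=5
a = 14: 14+4=1, 14+13=10, 14+14=11
a = 15: 15+4=2, 15+13=11, 15+14=12
A + B = {0, 1, 2, 4, 5, 7, 10, 11, 12, 14, 15, 16}, so |A + B| = 12.
Verify: 12 ≥ 7? Yes ✓.

CD lower bound = 7, actual |A + B| = 12.


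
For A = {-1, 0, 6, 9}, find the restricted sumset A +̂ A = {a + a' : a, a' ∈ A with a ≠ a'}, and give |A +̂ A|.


Restricted sumset: A +̂ A = {a + a' : a ∈ A, a' ∈ A, a ≠ a'}.
Equivalently, take A + A and drop any sum 2a that is achievable ONLY as a + a for a ∈ A (i.e. sums representable only with equal summands).
Enumerate pairs (a, a') with a < a' (symmetric, so each unordered pair gives one sum; this covers all a ≠ a'):
  -1 + 0 = -1
  -1 + 6 = 5
  -1 + 9 = 8
  0 + 6 = 6
  0 + 9 = 9
  6 + 9 = 15
Collected distinct sums: {-1, 5, 6, 8, 9, 15}
|A +̂ A| = 6
(Reference bound: |A +̂ A| ≥ 2|A| - 3 for |A| ≥ 2, with |A| = 4 giving ≥ 5.)

|A +̂ A| = 6


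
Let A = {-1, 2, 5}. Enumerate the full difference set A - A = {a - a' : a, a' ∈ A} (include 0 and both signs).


A - A = {a - a' : a, a' ∈ A}.
Compute a - a' for each ordered pair (a, a'):
a = -1: -1--1=0, -1-2=-3, -1-5=-6
a = 2: 2--1=3, 2-2=0, 2-5=-3
a = 5: 5--1=6, 5-2=3, 5-5=0
Collecting distinct values (and noting 0 appears from a-a):
A - A = {-6, -3, 0, 3, 6}
|A - A| = 5

A - A = {-6, -3, 0, 3, 6}


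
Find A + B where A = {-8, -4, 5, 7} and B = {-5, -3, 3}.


A + B = {a + b : a ∈ A, b ∈ B}.
Enumerate all |A|·|B| = 4·3 = 12 pairs (a, b) and collect distinct sums.
a = -8: -8+-5=-13, -8+-3=-11, -8+3=-5
a = -4: -4+-5=-9, -4+-3=-7, -4+3=-1
a = 5: 5+-5=0, 5+-3=2, 5+3=8
a = 7: 7+-5=2, 7+-3=4, 7+3=10
Collecting distinct sums: A + B = {-13, -11, -9, -7, -5, -1, 0, 2, 4, 8, 10}
|A + B| = 11

A + B = {-13, -11, -9, -7, -5, -1, 0, 2, 4, 8, 10}


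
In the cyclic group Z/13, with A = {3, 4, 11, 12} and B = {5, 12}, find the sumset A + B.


Work in Z/13Z: reduce every sum a + b modulo 13.
Enumerate all 8 pairs:
a = 3: 3+5=8, 3+12=2
a = 4: 4+5=9, 4+12=3
a = 11: 11+5=3, 11+12=10
a = 12: 12+5=4, 12+12=11
Distinct residues collected: {2, 3, 4, 8, 9, 10, 11}
|A + B| = 7 (out of 13 total residues).

A + B = {2, 3, 4, 8, 9, 10, 11}


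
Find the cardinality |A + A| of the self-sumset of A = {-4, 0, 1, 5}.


A + A = {a + a' : a, a' ∈ A}; |A| = 4.
General bounds: 2|A| - 1 ≤ |A + A| ≤ |A|(|A|+1)/2, i.e. 7 ≤ |A + A| ≤ 10.
Lower bound 2|A|-1 is attained iff A is an arithmetic progression.
Enumerate sums a + a' for a ≤ a' (symmetric, so this suffices):
a = -4: -4+-4=-8, -4+0=-4, -4+1=-3, -4+5=1
a = 0: 0+0=0, 0+1=1, 0+5=5
a = 1: 1+1=2, 1+5=6
a = 5: 5+5=10
Distinct sums: {-8, -4, -3, 0, 1, 2, 5, 6, 10}
|A + A| = 9

|A + A| = 9


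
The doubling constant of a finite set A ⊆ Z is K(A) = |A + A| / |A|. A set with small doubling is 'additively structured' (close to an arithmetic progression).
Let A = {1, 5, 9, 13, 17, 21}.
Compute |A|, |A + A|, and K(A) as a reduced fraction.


|A| = 6.
Compute A + A by enumerating all 36 pairs.
A + A = {2, 6, 10, 14, 18, 22, 26, 30, 34, 38, 42}, so |A + A| = 11.
K = |A + A| / |A| = 11/6 (already in lowest terms) ≈ 1.8333.
Reference: AP of size 6 gives K = 11/6 ≈ 1.8333; a fully generic set of size 6 gives K ≈ 3.5000.

|A| = 6, |A + A| = 11, K = 11/6.


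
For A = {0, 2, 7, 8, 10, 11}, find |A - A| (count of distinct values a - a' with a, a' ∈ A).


A - A = {a - a' : a, a' ∈ A}; |A| = 6.
Bounds: 2|A|-1 ≤ |A - A| ≤ |A|² - |A| + 1, i.e. 11 ≤ |A - A| ≤ 31.
Note: 0 ∈ A - A always (from a - a). The set is symmetric: if d ∈ A - A then -d ∈ A - A.
Enumerate nonzero differences d = a - a' with a > a' (then include -d):
Positive differences: {1, 2, 3, 4, 5, 6, 7, 8, 9, 10, 11}
Full difference set: {0} ∪ (positive diffs) ∪ (negative diffs).
|A - A| = 1 + 2·11 = 23 (matches direct enumeration: 23).

|A - A| = 23


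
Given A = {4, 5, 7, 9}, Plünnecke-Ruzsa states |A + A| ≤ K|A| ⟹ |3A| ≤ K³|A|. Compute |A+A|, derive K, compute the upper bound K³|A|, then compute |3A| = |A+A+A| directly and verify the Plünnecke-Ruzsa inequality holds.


|A| = 4.
Step 1: Compute A + A by enumerating all 16 pairs.
A + A = {8, 9, 10, 11, 12, 13, 14, 16, 18}, so |A + A| = 9.
Step 2: Doubling constant K = |A + A|/|A| = 9/4 = 9/4 ≈ 2.2500.
Step 3: Plünnecke-Ruzsa gives |3A| ≤ K³·|A| = (2.2500)³ · 4 ≈ 45.5625.
Step 4: Compute 3A = A + A + A directly by enumerating all triples (a,b,c) ∈ A³; |3A| = 14.
Step 5: Check 14 ≤ 45.5625? Yes ✓.

K = 9/4, Plünnecke-Ruzsa bound K³|A| ≈ 45.5625, |3A| = 14, inequality holds.


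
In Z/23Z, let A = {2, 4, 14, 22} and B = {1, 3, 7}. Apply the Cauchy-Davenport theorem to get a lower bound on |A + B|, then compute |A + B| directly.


Cauchy-Davenport: |A + B| ≥ min(p, |A| + |B| - 1) for A, B nonempty in Z/pZ.
|A| = 4, |B| = 3, p = 23.
CD lower bound = min(23, 4 + 3 - 1) = min(23, 6) = 6.
Compute A + B mod 23 directly:
a = 2: 2+1=3, 2+3=5, 2+7=9
a = 4: 4+1=5, 4+3=7, 4+7=11
a = 14: 14+1=15, 14+3=17, 14+7=21
a = 22: 22+1=0, 22+3=2, 22+7=6
A + B = {0, 2, 3, 5, 6, 7, 9, 11, 15, 17, 21}, so |A + B| = 11.
Verify: 11 ≥ 6? Yes ✓.

CD lower bound = 6, actual |A + B| = 11.


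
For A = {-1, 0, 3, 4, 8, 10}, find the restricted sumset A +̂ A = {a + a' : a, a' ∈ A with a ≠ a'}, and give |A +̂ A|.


Restricted sumset: A +̂ A = {a + a' : a ∈ A, a' ∈ A, a ≠ a'}.
Equivalently, take A + A and drop any sum 2a that is achievable ONLY as a + a for a ∈ A (i.e. sums representable only with equal summands).
Enumerate pairs (a, a') with a < a' (symmetric, so each unordered pair gives one sum; this covers all a ≠ a'):
  -1 + 0 = -1
  -1 + 3 = 2
  -1 + 4 = 3
  -1 + 8 = 7
  -1 + 10 = 9
  0 + 3 = 3
  0 + 4 = 4
  0 + 8 = 8
  0 + 10 = 10
  3 + 4 = 7
  3 + 8 = 11
  3 + 10 = 13
  4 + 8 = 12
  4 + 10 = 14
  8 + 10 = 18
Collected distinct sums: {-1, 2, 3, 4, 7, 8, 9, 10, 11, 12, 13, 14, 18}
|A +̂ A| = 13
(Reference bound: |A +̂ A| ≥ 2|A| - 3 for |A| ≥ 2, with |A| = 6 giving ≥ 9.)

|A +̂ A| = 13


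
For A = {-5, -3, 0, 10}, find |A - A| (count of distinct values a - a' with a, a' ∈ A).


A - A = {a - a' : a, a' ∈ A}; |A| = 4.
Bounds: 2|A|-1 ≤ |A - A| ≤ |A|² - |A| + 1, i.e. 7 ≤ |A - A| ≤ 13.
Note: 0 ∈ A - A always (from a - a). The set is symmetric: if d ∈ A - A then -d ∈ A - A.
Enumerate nonzero differences d = a - a' with a > a' (then include -d):
Positive differences: {2, 3, 5, 10, 13, 15}
Full difference set: {0} ∪ (positive diffs) ∪ (negative diffs).
|A - A| = 1 + 2·6 = 13 (matches direct enumeration: 13).

|A - A| = 13


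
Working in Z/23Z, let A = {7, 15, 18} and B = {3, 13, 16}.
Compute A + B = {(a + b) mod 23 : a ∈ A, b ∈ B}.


Work in Z/23Z: reduce every sum a + b modulo 23.
Enumerate all 9 pairs:
a = 7: 7+3=10, 7+13=20, 7+16=0
a = 15: 15+3=18, 15+13=5, 15+16=8
a = 18: 18+3=21, 18+13=8, 18+16=11
Distinct residues collected: {0, 5, 8, 10, 11, 18, 20, 21}
|A + B| = 8 (out of 23 total residues).

A + B = {0, 5, 8, 10, 11, 18, 20, 21}


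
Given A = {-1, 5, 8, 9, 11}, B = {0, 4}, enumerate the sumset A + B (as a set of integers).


A + B = {a + b : a ∈ A, b ∈ B}.
Enumerate all |A|·|B| = 5·2 = 10 pairs (a, b) and collect distinct sums.
a = -1: -1+0=-1, -1+4=3
a = 5: 5+0=5, 5+4=9
a = 8: 8+0=8, 8+4=12
a = 9: 9+0=9, 9+4=13
a = 11: 11+0=11, 11+4=15
Collecting distinct sums: A + B = {-1, 3, 5, 8, 9, 11, 12, 13, 15}
|A + B| = 9

A + B = {-1, 3, 5, 8, 9, 11, 12, 13, 15}


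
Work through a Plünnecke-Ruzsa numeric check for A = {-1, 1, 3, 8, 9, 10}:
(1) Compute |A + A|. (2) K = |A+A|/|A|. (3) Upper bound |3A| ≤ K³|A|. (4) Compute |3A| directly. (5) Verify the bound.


|A| = 6.
Step 1: Compute A + A by enumerating all 36 pairs.
A + A = {-2, 0, 2, 4, 6, 7, 8, 9, 10, 11, 12, 13, 16, 17, 18, 19, 20}, so |A + A| = 17.
Step 2: Doubling constant K = |A + A|/|A| = 17/6 = 17/6 ≈ 2.8333.
Step 3: Plünnecke-Ruzsa gives |3A| ≤ K³·|A| = (2.8333)³ · 6 ≈ 136.4722.
Step 4: Compute 3A = A + A + A directly by enumerating all triples (a,b,c) ∈ A³; |3A| = 30.
Step 5: Check 30 ≤ 136.4722? Yes ✓.

K = 17/6, Plünnecke-Ruzsa bound K³|A| ≈ 136.4722, |3A| = 30, inequality holds.


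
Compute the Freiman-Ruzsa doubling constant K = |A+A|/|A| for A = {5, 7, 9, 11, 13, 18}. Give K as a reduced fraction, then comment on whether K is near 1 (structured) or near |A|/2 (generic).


|A| = 6.
Compute A + A by enumerating all 36 pairs.
A + A = {10, 12, 14, 16, 18, 20, 22, 23, 24, 25, 26, 27, 29, 31, 36}, so |A + A| = 15.
K = |A + A| / |A| = 15/6 = 5/2 ≈ 2.5000.
Reference: AP of size 6 gives K = 11/6 ≈ 1.8333; a fully generic set of size 6 gives K ≈ 3.5000.

|A| = 6, |A + A| = 15, K = 15/6 = 5/2.


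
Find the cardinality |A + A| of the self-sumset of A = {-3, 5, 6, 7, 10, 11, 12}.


A + A = {a + a' : a, a' ∈ A}; |A| = 7.
General bounds: 2|A| - 1 ≤ |A + A| ≤ |A|(|A|+1)/2, i.e. 13 ≤ |A + A| ≤ 28.
Lower bound 2|A|-1 is attained iff A is an arithmetic progression.
Enumerate sums a + a' for a ≤ a' (symmetric, so this suffices):
a = -3: -3+-3=-6, -3+5=2, -3+6=3, -3+7=4, -3+10=7, -3+11=8, -3+12=9
a = 5: 5+5=10, 5+6=11, 5+7=12, 5+10=15, 5+11=16, 5+12=17
a = 6: 6+6=12, 6+7=13, 6+10=16, 6+11=17, 6+12=18
a = 7: 7+7=14, 7+10=17, 7+11=18, 7+12=19
a = 10: 10+10=20, 10+11=21, 10+12=22
a = 11: 11+11=22, 11+12=23
a = 12: 12+12=24
Distinct sums: {-6, 2, 3, 4, 7, 8, 9, 10, 11, 12, 13, 14, 15, 16, 17, 18, 19, 20, 21, 22, 23, 24}
|A + A| = 22

|A + A| = 22
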